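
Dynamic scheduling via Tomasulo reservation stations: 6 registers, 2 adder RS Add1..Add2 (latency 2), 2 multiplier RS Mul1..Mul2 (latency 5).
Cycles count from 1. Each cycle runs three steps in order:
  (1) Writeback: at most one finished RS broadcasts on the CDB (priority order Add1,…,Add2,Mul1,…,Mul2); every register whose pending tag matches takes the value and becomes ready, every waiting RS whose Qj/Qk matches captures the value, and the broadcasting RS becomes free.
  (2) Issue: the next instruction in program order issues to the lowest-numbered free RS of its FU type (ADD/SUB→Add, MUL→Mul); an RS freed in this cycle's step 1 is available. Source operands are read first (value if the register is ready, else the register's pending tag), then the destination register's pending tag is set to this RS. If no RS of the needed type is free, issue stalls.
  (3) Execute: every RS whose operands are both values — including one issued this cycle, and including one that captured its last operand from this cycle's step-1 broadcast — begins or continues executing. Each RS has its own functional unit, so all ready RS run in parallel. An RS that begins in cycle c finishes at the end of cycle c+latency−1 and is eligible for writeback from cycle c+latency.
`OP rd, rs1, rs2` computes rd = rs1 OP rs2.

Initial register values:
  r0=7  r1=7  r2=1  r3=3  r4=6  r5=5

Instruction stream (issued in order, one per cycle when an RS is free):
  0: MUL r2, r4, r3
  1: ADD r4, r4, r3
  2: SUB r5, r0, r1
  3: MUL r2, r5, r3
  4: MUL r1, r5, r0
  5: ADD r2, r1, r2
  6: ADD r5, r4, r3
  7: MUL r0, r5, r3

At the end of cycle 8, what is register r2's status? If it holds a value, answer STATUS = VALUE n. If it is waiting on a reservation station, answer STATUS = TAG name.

  c1: issue MUL r2<-Mul1  regs: r0:7,r1:7,r2:Mul1,r3:3,r4:6,r5:5
  c2: issue ADD r4<-Add1  regs: r0:7,r1:7,r2:Mul1,r3:3,r4:Add1,r5:5
  c3: issue SUB r5<-Add2  regs: r0:7,r1:7,r2:Mul1,r3:3,r4:Add1,r5:Add2
  c4: CDB Add1=9; issue MUL r2<-Mul2  regs: r0:7,r1:7,r2:Mul2,r3:3,r4:9,r5:Add2
  c5: CDB Add2=0; stall  regs: r0:7,r1:7,r2:Mul2,r3:3,r4:9,r5:0
  c6: CDB Mul1=18; issue MUL r1<-Mul1  regs: r0:7,r1:Mul1,r2:Mul2,r3:3,r4:9,r5:0
  c7: issue ADD r2<-Add1  regs: r0:7,r1:Mul1,r2:Add1,r3:3,r4:9,r5:0
  c8: issue ADD r5<-Add2  regs: r0:7,r1:Mul1,r2:Add1,r3:3,r4:9,r5:Add2

STATUS = TAG Add1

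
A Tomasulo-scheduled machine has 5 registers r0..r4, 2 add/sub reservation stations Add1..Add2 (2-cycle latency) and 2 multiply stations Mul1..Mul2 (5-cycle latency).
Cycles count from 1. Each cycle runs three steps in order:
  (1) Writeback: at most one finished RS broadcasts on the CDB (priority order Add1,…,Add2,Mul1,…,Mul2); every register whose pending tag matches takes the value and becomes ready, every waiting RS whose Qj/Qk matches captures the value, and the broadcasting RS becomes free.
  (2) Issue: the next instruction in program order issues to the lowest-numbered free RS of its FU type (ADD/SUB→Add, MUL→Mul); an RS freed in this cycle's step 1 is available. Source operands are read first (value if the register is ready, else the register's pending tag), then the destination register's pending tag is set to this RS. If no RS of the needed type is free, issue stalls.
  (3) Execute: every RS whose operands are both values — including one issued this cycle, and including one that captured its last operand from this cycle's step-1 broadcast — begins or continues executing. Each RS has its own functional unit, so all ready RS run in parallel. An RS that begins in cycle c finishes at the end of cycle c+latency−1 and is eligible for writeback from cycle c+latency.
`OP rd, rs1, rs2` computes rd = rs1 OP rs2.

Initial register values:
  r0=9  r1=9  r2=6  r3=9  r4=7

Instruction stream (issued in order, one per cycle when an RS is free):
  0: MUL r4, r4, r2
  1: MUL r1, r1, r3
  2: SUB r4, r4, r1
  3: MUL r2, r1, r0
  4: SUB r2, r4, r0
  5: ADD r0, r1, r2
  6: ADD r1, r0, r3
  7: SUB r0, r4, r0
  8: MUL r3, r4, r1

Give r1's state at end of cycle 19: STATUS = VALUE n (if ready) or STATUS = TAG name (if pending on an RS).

STATUS = VALUE 42

  c1: issue MUL r4<-Mul1  regs: r0:9,r1:9,r2:6,r3:9,r4:Mul1
  c2: issue MUL r1<-Mul2  regs: r0:9,r1:Mul2,r2:6,r3:9,r4:Mul1
  c3: issue SUB r4<-Add1  regs: r0:9,r1:Mul2,r2:6,r3:9,r4:Add1
  c4: stall  regs: r0:9,r1:Mul2,r2:6,r3:9,r4:Add1
  c5: stall  regs: r0:9,r1:Mul2,r2:6,r3:9,r4:Add1
  c6: CDB Mul1=42; issue MUL r2<-Mul1  regs: r0:9,r1:Mul2,r2:Mul1,r3:9,r4:Add1
  c7: CDB Mul2=81; issue SUB r2<-Add2  regs: r0:9,r1:81,r2:Add2,r3:9,r4:Add1
  c8: stall  regs: r0:9,r1:81,r2:Add2,r3:9,r4:Add1
  c9: CDB Add1=-39; issue ADD r0<-Add1  regs: r0:Add1,r1:81,r2:Add2,r3:9,r4:-39
  c10: stall  regs: r0:Add1,r1:81,r2:Add2,r3:9,r4:-39
  c11: CDB Add2=-48; issue ADD r1<-Add2  regs: r0:Add1,r1:Add2,r2:-48,r3:9,r4:-39
  c12: CDB Mul1=729; stall  regs: r0:Add1,r1:Add2,r2:-48,r3:9,r4:-39
  c13: CDB Add1=33; issue SUB r0<-Add1  regs: r0:Add1,r1:Add2,r2:-48,r3:9,r4:-39
  c14: issue MUL r3<-Mul1  regs: r0:Add1,r1:Add2,r2:-48,r3:Mul1,r4:-39
  c15: CDB Add1=-72  regs: r0:-72,r1:Add2,r2:-48,r3:Mul1,r4:-39
  c16: CDB Add2=42  regs: r0:-72,r1:42,r2:-48,r3:Mul1,r4:-39
  c17: -  regs: r0:-72,r1:42,r2:-48,r3:Mul1,r4:-39
  c18: -  regs: r0:-72,r1:42,r2:-48,r3:Mul1,r4:-39
  c19: -  regs: r0:-72,r1:42,r2:-48,r3:Mul1,r4:-39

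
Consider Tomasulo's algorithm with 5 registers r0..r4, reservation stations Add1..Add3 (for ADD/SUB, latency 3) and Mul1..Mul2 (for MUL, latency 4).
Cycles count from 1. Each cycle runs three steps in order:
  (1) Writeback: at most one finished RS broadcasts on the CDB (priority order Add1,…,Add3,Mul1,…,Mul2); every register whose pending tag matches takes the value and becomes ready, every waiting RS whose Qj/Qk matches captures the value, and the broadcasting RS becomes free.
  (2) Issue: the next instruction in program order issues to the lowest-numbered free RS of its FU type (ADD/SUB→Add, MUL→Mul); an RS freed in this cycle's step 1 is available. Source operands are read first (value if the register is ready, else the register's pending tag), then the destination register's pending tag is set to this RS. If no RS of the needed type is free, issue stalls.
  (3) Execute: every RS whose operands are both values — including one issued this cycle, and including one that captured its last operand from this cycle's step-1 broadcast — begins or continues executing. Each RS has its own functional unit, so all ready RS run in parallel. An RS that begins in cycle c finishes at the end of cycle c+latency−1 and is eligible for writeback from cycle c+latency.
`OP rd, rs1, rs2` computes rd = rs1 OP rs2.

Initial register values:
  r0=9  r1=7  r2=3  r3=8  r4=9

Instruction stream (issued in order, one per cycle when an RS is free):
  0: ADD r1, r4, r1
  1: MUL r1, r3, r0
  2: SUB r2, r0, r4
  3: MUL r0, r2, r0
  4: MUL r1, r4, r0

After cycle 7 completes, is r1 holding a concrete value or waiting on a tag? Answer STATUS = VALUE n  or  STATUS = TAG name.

  c1: issue ADD r1<-Add1  regs: r0:9,r1:Add1,r2:3,r3:8,r4:9
  c2: issue MUL r1<-Mul1  regs: r0:9,r1:Mul1,r2:3,r3:8,r4:9
  c3: issue SUB r2<-Add2  regs: r0:9,r1:Mul1,r2:Add2,r3:8,r4:9
  c4: CDB Add1=16; issue MUL r0<-Mul2  regs: r0:Mul2,r1:Mul1,r2:Add2,r3:8,r4:9
  c5: stall  regs: r0:Mul2,r1:Mul1,r2:Add2,r3:8,r4:9
  c6: CDB Add2=0; stall  regs: r0:Mul2,r1:Mul1,r2:0,r3:8,r4:9
  c7: CDB Mul1=72; issue MUL r1<-Mul1  regs: r0:Mul2,r1:Mul1,r2:0,r3:8,r4:9

STATUS = TAG Mul1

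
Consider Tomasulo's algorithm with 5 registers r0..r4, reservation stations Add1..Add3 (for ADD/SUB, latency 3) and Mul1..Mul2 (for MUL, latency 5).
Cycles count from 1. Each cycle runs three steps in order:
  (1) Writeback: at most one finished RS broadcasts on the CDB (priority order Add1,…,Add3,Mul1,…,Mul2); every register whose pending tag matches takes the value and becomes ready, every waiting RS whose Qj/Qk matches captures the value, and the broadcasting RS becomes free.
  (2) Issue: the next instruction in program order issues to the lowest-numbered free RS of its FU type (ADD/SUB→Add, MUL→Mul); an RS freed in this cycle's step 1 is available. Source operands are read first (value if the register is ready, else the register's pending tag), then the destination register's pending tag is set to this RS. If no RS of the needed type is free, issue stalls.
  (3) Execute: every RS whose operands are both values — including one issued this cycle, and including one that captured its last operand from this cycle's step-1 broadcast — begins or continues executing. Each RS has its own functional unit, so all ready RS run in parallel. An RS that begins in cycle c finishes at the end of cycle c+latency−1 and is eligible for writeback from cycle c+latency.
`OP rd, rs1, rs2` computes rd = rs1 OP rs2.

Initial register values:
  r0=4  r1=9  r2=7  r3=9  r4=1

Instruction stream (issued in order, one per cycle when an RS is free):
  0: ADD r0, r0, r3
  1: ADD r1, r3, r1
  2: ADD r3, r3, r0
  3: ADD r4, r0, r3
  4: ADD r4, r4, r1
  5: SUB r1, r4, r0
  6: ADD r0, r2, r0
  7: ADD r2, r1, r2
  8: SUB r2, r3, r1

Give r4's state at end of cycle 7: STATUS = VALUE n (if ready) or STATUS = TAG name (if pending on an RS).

  c1: issue ADD r0<-Add1  regs: r0:Add1,r1:9,r2:7,r3:9,r4:1
  c2: issue ADD r1<-Add2  regs: r0:Add1,r1:Add2,r2:7,r3:9,r4:1
  c3: issue ADD r3<-Add3  regs: r0:Add1,r1:Add2,r2:7,r3:Add3,r4:1
  c4: CDB Add1=13; issue ADD r4<-Add1  regs: r0:13,r1:Add2,r2:7,r3:Add3,r4:Add1
  c5: CDB Add2=18; issue ADD r4<-Add2  regs: r0:13,r1:18,r2:7,r3:Add3,r4:Add2
  c6: stall  regs: r0:13,r1:18,r2:7,r3:Add3,r4:Add2
  c7: CDB Add3=22; issue SUB r1<-Add3  regs: r0:13,r1:Add3,r2:7,r3:22,r4:Add2

STATUS = TAG Add2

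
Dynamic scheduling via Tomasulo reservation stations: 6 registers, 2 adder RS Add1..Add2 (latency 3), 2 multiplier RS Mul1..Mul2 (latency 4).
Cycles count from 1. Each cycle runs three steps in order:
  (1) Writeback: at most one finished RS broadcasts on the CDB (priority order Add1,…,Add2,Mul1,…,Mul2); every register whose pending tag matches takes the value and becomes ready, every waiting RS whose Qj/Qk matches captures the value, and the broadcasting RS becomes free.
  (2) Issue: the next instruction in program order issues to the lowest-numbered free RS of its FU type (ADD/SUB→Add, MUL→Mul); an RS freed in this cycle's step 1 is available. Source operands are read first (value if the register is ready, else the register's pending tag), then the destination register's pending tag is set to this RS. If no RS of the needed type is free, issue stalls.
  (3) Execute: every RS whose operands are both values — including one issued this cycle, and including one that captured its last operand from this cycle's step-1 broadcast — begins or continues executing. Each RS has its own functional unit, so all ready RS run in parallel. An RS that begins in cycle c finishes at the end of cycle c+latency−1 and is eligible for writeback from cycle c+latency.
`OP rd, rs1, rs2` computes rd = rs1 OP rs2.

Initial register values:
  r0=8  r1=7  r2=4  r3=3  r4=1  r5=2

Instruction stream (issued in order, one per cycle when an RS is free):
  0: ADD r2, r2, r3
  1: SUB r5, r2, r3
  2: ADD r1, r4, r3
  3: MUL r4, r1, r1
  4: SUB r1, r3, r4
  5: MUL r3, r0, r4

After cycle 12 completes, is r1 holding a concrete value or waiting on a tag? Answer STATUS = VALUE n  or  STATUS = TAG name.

STATUS = TAG Add1

cycle 1: issue ADD r2<-Add1 // r0:8,r1:7,r2:Add1,r3:3,r4:1,r5:2
cycle 2: issue SUB r5<-Add2 // r0:8,r1:7,r2:Add1,r3:3,r4:1,r5:Add2
cycle 3: stall // r0:8,r1:7,r2:Add1,r3:3,r4:1,r5:Add2
cycle 4: CDB Add1=7; issue ADD r1<-Add1 // r0:8,r1:Add1,r2:7,r3:3,r4:1,r5:Add2
cycle 5: issue MUL r4<-Mul1 // r0:8,r1:Add1,r2:7,r3:3,r4:Mul1,r5:Add2
cycle 6: stall // r0:8,r1:Add1,r2:7,r3:3,r4:Mul1,r5:Add2
cycle 7: CDB Add1=4; issue SUB r1<-Add1 // r0:8,r1:Add1,r2:7,r3:3,r4:Mul1,r5:Add2
cycle 8: CDB Add2=4; issue MUL r3<-Mul2 // r0:8,r1:Add1,r2:7,r3:Mul2,r4:Mul1,r5:4
cycle 9: - // r0:8,r1:Add1,r2:7,r3:Mul2,r4:Mul1,r5:4
cycle 10: - // r0:8,r1:Add1,r2:7,r3:Mul2,r4:Mul1,r5:4
cycle 11: CDB Mul1=16 // r0:8,r1:Add1,r2:7,r3:Mul2,r4:16,r5:4
cycle 12: - // r0:8,r1:Add1,r2:7,r3:Mul2,r4:16,r5:4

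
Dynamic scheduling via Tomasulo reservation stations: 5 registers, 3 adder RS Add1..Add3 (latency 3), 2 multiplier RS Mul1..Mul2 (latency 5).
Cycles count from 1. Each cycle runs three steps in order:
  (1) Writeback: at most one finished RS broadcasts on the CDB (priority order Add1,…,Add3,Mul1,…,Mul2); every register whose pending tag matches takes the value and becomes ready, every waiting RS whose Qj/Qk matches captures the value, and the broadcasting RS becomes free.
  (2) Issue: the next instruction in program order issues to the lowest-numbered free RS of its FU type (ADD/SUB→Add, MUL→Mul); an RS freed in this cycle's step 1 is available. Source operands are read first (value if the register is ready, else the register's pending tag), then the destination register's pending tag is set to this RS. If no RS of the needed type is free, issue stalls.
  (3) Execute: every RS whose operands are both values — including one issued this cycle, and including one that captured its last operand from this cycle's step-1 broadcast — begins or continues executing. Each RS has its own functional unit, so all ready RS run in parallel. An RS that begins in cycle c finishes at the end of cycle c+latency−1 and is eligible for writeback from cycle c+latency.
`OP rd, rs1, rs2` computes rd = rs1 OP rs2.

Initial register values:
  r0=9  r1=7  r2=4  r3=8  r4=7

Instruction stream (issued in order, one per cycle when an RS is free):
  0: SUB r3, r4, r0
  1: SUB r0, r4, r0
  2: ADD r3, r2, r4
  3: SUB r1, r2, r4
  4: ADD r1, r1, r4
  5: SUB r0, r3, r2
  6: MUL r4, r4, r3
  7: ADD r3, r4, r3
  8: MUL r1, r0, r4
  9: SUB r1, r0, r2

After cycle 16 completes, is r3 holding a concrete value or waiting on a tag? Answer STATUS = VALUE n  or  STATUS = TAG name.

STATUS = VALUE 88

c1: issue SUB r3<-Add1 | r0:9,r1:7,r2:4,r3:Add1,r4:7
c2: issue SUB r0<-Add2 | r0:Add2,r1:7,r2:4,r3:Add1,r4:7
c3: issue ADD r3<-Add3 | r0:Add2,r1:7,r2:4,r3:Add3,r4:7
c4: CDB Add1=-2; issue SUB r1<-Add1 | r0:Add2,r1:Add1,r2:4,r3:Add3,r4:7
c5: CDB Add2=-2; issue ADD r1<-Add2 | r0:-2,r1:Add2,r2:4,r3:Add3,r4:7
c6: CDB Add3=11; issue SUB r0<-Add3 | r0:Add3,r1:Add2,r2:4,r3:11,r4:7
c7: CDB Add1=-3; issue MUL r4<-Mul1 | r0:Add3,r1:Add2,r2:4,r3:11,r4:Mul1
c8: issue ADD r3<-Add1 | r0:Add3,r1:Add2,r2:4,r3:Add1,r4:Mul1
c9: CDB Add3=7; issue MUL r1<-Mul2 | r0:7,r1:Mul2,r2:4,r3:Add1,r4:Mul1
c10: CDB Add2=4; issue SUB r1<-Add2 | r0:7,r1:Add2,r2:4,r3:Add1,r4:Mul1
c11: - | r0:7,r1:Add2,r2:4,r3:Add1,r4:Mul1
c12: CDB Mul1=77 | r0:7,r1:Add2,r2:4,r3:Add1,r4:77
c13: CDB Add2=3 | r0:7,r1:3,r2:4,r3:Add1,r4:77
c14: - | r0:7,r1:3,r2:4,r3:Add1,r4:77
c15: CDB Add1=88 | r0:7,r1:3,r2:4,r3:88,r4:77
c16: - | r0:7,r1:3,r2:4,r3:88,r4:77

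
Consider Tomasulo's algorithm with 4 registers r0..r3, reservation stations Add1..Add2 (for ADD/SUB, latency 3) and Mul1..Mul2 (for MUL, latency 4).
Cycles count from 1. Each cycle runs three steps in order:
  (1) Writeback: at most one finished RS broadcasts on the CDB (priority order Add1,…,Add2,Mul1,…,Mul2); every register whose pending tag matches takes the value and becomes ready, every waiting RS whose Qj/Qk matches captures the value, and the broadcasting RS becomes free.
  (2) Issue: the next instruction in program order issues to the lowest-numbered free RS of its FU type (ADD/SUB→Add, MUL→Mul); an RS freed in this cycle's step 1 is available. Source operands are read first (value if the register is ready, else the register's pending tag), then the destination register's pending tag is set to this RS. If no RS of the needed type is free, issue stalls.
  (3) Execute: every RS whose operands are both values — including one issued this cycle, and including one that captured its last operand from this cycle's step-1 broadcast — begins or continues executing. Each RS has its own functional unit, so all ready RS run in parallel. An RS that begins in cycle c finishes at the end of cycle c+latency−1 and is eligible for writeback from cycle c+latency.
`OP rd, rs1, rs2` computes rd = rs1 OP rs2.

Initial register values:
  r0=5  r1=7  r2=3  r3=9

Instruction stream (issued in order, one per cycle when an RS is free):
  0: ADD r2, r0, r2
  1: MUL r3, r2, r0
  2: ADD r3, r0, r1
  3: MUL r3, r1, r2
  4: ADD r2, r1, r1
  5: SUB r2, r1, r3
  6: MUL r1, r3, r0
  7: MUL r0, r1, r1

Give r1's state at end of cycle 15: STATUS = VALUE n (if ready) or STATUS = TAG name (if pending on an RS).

  c1: issue ADD r2<-Add1  regs: r0:5,r1:7,r2:Add1,r3:9
  c2: issue MUL r3<-Mul1  regs: r0:5,r1:7,r2:Add1,r3:Mul1
  c3: issue ADD r3<-Add2  regs: r0:5,r1:7,r2:Add1,r3:Add2
  c4: CDB Add1=8; issue MUL r3<-Mul2  regs: r0:5,r1:7,r2:8,r3:Mul2
  c5: issue ADD r2<-Add1  regs: r0:5,r1:7,r2:Add1,r3:Mul2
  c6: CDB Add2=12; issue SUB r2<-Add2  regs: r0:5,r1:7,r2:Add2,r3:Mul2
  c7: stall  regs: r0:5,r1:7,r2:Add2,r3:Mul2
  c8: CDB Add1=14; stall  regs: r0:5,r1:7,r2:Add2,r3:Mul2
  c9: CDB Mul1=40; issue MUL r1<-Mul1  regs: r0:5,r1:Mul1,r2:Add2,r3:Mul2
  c10: CDB Mul2=56; issue MUL r0<-Mul2  regs: r0:Mul2,r1:Mul1,r2:Add2,r3:56
  c11: -  regs: r0:Mul2,r1:Mul1,r2:Add2,r3:56
  c12: -  regs: r0:Mul2,r1:Mul1,r2:Add2,r3:56
  c13: CDB Add2=-49  regs: r0:Mul2,r1:Mul1,r2:-49,r3:56
  c14: CDB Mul1=280  regs: r0:Mul2,r1:280,r2:-49,r3:56
  c15: -  regs: r0:Mul2,r1:280,r2:-49,r3:56

STATUS = VALUE 280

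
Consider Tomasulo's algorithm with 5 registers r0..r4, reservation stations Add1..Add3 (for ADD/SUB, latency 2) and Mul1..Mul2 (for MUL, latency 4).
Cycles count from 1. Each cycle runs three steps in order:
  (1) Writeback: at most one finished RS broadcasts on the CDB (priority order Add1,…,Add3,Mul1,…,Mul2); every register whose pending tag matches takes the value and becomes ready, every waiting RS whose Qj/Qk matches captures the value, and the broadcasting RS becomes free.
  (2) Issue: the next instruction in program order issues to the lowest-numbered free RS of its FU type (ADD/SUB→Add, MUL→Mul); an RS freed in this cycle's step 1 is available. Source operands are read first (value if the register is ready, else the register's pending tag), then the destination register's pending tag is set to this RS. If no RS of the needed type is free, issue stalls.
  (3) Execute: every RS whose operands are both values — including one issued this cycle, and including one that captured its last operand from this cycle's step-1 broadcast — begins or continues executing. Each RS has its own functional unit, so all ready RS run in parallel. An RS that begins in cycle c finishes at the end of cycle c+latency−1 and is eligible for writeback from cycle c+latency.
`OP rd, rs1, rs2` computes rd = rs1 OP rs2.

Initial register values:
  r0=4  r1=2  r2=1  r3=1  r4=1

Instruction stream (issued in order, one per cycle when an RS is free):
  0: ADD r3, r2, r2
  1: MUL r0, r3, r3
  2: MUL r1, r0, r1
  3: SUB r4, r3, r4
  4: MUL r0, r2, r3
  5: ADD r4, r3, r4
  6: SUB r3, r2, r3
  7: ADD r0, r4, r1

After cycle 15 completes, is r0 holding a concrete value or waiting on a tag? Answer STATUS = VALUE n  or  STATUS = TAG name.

cycle 1: issue ADD r3<-Add1 // r0:4,r1:2,r2:1,r3:Add1,r4:1
cycle 2: issue MUL r0<-Mul1 // r0:Mul1,r1:2,r2:1,r3:Add1,r4:1
cycle 3: CDB Add1=2; issue MUL r1<-Mul2 // r0:Mul1,r1:Mul2,r2:1,r3:2,r4:1
cycle 4: issue SUB r4<-Add1 // r0:Mul1,r1:Mul2,r2:1,r3:2,r4:Add1
cycle 5: stall // r0:Mul1,r1:Mul2,r2:1,r3:2,r4:Add1
cycle 6: CDB Add1=1; stall // r0:Mul1,r1:Mul2,r2:1,r3:2,r4:1
cycle 7: CDB Mul1=4; issue MUL r0<-Mul1 // r0:Mul1,r1:Mul2,r2:1,r3:2,r4:1
cycle 8: issue ADD r4<-Add1 // r0:Mul1,r1:Mul2,r2:1,r3:2,r4:Add1
cycle 9: issue SUB r3<-Add2 // r0:Mul1,r1:Mul2,r2:1,r3:Add2,r4:Add1
cycle 10: CDB Add1=3; issue ADD r0<-Add1 // r0:Add1,r1:Mul2,r2:1,r3:Add2,r4:3
cycle 11: CDB Add2=-1 // r0:Add1,r1:Mul2,r2:1,r3:-1,r4:3
cycle 12: CDB Mul1=2 // r0:Add1,r1:Mul2,r2:1,r3:-1,r4:3
cycle 13: CDB Mul2=8 // r0:Add1,r1:8,r2:1,r3:-1,r4:3
cycle 14: - // r0:Add1,r1:8,r2:1,r3:-1,r4:3
cycle 15: CDB Add1=11 // r0:11,r1:8,r2:1,r3:-1,r4:3

STATUS = VALUE 11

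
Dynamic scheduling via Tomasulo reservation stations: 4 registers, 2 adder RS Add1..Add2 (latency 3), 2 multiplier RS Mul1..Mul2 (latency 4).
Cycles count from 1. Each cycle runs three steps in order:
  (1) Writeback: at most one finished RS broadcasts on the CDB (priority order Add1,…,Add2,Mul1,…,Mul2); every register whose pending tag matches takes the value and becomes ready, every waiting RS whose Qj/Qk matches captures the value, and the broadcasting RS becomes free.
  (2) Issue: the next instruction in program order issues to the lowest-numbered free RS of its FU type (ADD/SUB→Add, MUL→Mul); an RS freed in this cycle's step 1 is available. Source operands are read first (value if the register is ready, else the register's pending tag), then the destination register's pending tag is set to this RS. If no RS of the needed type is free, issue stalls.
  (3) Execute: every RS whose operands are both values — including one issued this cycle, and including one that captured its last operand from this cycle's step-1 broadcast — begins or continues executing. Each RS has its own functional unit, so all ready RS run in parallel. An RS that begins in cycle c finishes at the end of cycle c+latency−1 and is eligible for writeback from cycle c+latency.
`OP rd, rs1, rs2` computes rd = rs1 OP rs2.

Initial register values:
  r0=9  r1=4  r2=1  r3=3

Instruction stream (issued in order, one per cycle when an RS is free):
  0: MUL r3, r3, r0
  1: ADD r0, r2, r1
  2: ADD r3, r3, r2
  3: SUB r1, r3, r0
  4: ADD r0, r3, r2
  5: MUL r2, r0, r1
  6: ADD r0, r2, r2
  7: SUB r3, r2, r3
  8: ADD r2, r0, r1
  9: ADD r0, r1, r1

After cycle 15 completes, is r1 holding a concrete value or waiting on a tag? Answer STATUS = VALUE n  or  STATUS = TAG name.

cycle 1: issue MUL r3<-Mul1 // r0:9,r1:4,r2:1,r3:Mul1
cycle 2: issue ADD r0<-Add1 // r0:Add1,r1:4,r2:1,r3:Mul1
cycle 3: issue ADD r3<-Add2 // r0:Add1,r1:4,r2:1,r3:Add2
cycle 4: stall // r0:Add1,r1:4,r2:1,r3:Add2
cycle 5: CDB Add1=5; issue SUB r1<-Add1 // r0:5,r1:Add1,r2:1,r3:Add2
cycle 6: CDB Mul1=27; stall // r0:5,r1:Add1,r2:1,r3:Add2
cycle 7: stall // r0:5,r1:Add1,r2:1,r3:Add2
cycle 8: stall // r0:5,r1:Add1,r2:1,r3:Add2
cycle 9: CDB Add2=28; issue ADD r0<-Add2 // r0:Add2,r1:Add1,r2:1,r3:28
cycle 10: issue MUL r2<-Mul1 // r0:Add2,r1:Add1,r2:Mul1,r3:28
cycle 11: stall // r0:Add2,r1:Add1,r2:Mul1,r3:28
cycle 12: CDB Add1=23; issue ADD r0<-Add1 // r0:Add1,r1:23,r2:Mul1,r3:28
cycle 13: CDB Add2=29; issue SUB r3<-Add2 // r0:Add1,r1:23,r2:Mul1,r3:Add2
cycle 14: stall // r0:Add1,r1:23,r2:Mul1,r3:Add2
cycle 15: stall // r0:Add1,r1:23,r2:Mul1,r3:Add2

STATUS = VALUE 23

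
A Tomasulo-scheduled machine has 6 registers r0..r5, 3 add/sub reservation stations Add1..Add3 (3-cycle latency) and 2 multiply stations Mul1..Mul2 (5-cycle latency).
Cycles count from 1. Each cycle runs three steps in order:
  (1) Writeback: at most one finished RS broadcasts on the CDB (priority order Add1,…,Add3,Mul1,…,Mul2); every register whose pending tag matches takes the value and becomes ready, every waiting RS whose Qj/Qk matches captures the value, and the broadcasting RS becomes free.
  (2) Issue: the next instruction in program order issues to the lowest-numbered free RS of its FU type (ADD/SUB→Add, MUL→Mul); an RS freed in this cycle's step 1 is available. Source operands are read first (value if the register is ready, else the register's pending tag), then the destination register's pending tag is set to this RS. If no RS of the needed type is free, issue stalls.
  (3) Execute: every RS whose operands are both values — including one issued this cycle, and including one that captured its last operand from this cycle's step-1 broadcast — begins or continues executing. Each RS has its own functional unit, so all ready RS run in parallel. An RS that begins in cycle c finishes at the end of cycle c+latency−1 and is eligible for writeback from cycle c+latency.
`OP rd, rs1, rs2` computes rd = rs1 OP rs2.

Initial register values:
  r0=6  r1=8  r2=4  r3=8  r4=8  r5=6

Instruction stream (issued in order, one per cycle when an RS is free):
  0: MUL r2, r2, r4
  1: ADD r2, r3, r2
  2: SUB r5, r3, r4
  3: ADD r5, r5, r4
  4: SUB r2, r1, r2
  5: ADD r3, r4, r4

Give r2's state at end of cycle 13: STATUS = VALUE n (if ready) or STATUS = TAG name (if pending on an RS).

STATUS = VALUE -32

cycle 1: issue MUL r2<-Mul1 // r0:6,r1:8,r2:Mul1,r3:8,r4:8,r5:6
cycle 2: issue ADD r2<-Add1 // r0:6,r1:8,r2:Add1,r3:8,r4:8,r5:6
cycle 3: issue SUB r5<-Add2 // r0:6,r1:8,r2:Add1,r3:8,r4:8,r5:Add2
cycle 4: issue ADD r5<-Add3 // r0:6,r1:8,r2:Add1,r3:8,r4:8,r5:Add3
cycle 5: stall // r0:6,r1:8,r2:Add1,r3:8,r4:8,r5:Add3
cycle 6: CDB Add2=0; issue SUB r2<-Add2 // r0:6,r1:8,r2:Add2,r3:8,r4:8,r5:Add3
cycle 7: CDB Mul1=32; stall // r0:6,r1:8,r2:Add2,r3:8,r4:8,r5:Add3
cycle 8: stall // r0:6,r1:8,r2:Add2,r3:8,r4:8,r5:Add3
cycle 9: CDB Add3=8; issue ADD r3<-Add3 // r0:6,r1:8,r2:Add2,r3:Add3,r4:8,r5:8
cycle 10: CDB Add1=40 // r0:6,r1:8,r2:Add2,r3:Add3,r4:8,r5:8
cycle 11: - // r0:6,r1:8,r2:Add2,r3:Add3,r4:8,r5:8
cycle 12: CDB Add3=16 // r0:6,r1:8,r2:Add2,r3:16,r4:8,r5:8
cycle 13: CDB Add2=-32 // r0:6,r1:8,r2:-32,r3:16,r4:8,r5:8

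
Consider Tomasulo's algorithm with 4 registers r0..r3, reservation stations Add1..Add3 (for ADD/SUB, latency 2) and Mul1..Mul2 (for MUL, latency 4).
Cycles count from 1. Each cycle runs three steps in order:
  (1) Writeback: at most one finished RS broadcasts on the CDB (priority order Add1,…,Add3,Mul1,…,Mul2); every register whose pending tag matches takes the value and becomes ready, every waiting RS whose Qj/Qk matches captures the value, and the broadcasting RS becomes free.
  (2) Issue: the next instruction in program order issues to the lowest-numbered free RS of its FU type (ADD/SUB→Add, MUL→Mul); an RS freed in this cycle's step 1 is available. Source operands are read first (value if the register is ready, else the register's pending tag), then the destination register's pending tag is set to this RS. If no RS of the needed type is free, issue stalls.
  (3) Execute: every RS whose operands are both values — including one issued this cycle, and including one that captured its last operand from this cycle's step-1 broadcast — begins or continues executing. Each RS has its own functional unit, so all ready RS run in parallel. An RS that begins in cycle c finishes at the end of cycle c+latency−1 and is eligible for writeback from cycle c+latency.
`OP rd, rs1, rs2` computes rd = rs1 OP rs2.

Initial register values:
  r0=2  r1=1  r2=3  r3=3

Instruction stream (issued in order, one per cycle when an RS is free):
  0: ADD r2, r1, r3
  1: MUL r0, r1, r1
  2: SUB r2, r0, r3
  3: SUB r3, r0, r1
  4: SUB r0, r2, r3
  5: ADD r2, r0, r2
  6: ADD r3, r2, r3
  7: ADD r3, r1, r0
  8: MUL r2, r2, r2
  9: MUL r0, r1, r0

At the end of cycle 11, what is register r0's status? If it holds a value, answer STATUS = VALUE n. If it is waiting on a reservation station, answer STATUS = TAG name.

cycle 1: issue ADD r2<-Add1 // r0:2,r1:1,r2:Add1,r3:3
cycle 2: issue MUL r0<-Mul1 // r0:Mul1,r1:1,r2:Add1,r3:3
cycle 3: CDB Add1=4; issue SUB r2<-Add1 // r0:Mul1,r1:1,r2:Add1,r3:3
cycle 4: issue SUB r3<-Add2 // r0:Mul1,r1:1,r2:Add1,r3:Add2
cycle 5: issue SUB r0<-Add3 // r0:Add3,r1:1,r2:Add1,r3:Add2
cycle 6: CDB Mul1=1; stall // r0:Add3,r1:1,r2:Add1,r3:Add2
cycle 7: stall // r0:Add3,r1:1,r2:Add1,r3:Add2
cycle 8: CDB Add1=-2; issue ADD r2<-Add1 // r0:Add3,r1:1,r2:Add1,r3:Add2
cycle 9: CDB Add2=0; issue ADD r3<-Add2 // r0:Add3,r1:1,r2:Add1,r3:Add2
cycle 10: stall // r0:Add3,r1:1,r2:Add1,r3:Add2
cycle 11: CDB Add3=-2; issue ADD r3<-Add3 // r0:-2,r1:1,r2:Add1,r3:Add3

STATUS = VALUE -2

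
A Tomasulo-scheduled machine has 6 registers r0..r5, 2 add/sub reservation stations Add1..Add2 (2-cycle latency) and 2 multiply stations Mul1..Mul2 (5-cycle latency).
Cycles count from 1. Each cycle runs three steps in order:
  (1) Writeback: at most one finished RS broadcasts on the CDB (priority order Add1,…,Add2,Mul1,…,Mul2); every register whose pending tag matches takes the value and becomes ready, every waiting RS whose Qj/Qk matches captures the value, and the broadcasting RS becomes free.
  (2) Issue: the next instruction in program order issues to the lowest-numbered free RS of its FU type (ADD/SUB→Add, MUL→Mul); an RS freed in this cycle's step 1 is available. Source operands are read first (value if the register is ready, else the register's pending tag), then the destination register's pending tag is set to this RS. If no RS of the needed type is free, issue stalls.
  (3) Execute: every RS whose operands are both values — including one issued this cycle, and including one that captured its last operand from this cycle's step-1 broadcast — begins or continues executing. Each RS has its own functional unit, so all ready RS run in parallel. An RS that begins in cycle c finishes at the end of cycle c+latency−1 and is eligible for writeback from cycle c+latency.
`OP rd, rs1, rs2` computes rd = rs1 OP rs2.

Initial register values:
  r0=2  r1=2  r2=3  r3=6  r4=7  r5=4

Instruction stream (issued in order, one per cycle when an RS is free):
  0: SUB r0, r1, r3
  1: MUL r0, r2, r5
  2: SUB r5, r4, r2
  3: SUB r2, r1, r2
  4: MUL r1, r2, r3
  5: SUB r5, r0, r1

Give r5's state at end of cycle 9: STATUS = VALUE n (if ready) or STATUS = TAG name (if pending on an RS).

cycle 1: issue SUB r0<-Add1 // r0:Add1,r1:2,r2:3,r3:6,r4:7,r5:4
cycle 2: issue MUL r0<-Mul1 // r0:Mul1,r1:2,r2:3,r3:6,r4:7,r5:4
cycle 3: CDB Add1=-4; issue SUB r5<-Add1 // r0:Mul1,r1:2,r2:3,r3:6,r4:7,r5:Add1
cycle 4: issue SUB r2<-Add2 // r0:Mul1,r1:2,r2:Add2,r3:6,r4:7,r5:Add1
cycle 5: CDB Add1=4; issue MUL r1<-Mul2 // r0:Mul1,r1:Mul2,r2:Add2,r3:6,r4:7,r5:4
cycle 6: CDB Add2=-1; issue SUB r5<-Add1 // r0:Mul1,r1:Mul2,r2:-1,r3:6,r4:7,r5:Add1
cycle 7: CDB Mul1=12 // r0:12,r1:Mul2,r2:-1,r3:6,r4:7,r5:Add1
cycle 8: - // r0:12,r1:Mul2,r2:-1,r3:6,r4:7,r5:Add1
cycle 9: - // r0:12,r1:Mul2,r2:-1,r3:6,r4:7,r5:Add1

STATUS = TAG Add1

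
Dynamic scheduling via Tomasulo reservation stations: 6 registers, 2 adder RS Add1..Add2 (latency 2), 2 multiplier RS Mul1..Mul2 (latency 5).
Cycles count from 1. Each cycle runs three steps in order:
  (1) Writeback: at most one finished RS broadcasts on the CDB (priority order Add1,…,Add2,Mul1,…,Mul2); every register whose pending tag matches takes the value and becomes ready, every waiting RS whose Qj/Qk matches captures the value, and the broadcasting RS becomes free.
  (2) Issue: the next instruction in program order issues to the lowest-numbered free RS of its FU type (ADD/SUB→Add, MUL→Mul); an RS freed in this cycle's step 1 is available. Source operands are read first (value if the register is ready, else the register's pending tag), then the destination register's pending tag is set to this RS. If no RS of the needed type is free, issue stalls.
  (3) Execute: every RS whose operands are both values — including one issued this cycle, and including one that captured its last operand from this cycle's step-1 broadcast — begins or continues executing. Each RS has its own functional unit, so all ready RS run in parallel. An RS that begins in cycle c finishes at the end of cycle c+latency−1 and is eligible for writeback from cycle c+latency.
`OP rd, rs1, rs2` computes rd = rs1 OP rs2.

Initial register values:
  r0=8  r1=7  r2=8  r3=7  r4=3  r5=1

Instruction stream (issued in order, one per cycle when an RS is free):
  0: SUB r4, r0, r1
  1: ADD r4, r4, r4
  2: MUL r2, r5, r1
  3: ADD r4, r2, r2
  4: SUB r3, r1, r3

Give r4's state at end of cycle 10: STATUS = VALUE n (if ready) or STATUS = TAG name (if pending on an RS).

STATUS = VALUE 14

  c1: issue SUB r4<-Add1  regs: r0:8,r1:7,r2:8,r3:7,r4:Add1,r5:1
  c2: issue ADD r4<-Add2  regs: r0:8,r1:7,r2:8,r3:7,r4:Add2,r5:1
  c3: CDB Add1=1; issue MUL r2<-Mul1  regs: r0:8,r1:7,r2:Mul1,r3:7,r4:Add2,r5:1
  c4: issue ADD r4<-Add1  regs: r0:8,r1:7,r2:Mul1,r3:7,r4:Add1,r5:1
  c5: CDB Add2=2; issue SUB r3<-Add2  regs: r0:8,r1:7,r2:Mul1,r3:Add2,r4:Add1,r5:1
  c6: -  regs: r0:8,r1:7,r2:Mul1,r3:Add2,r4:Add1,r5:1
  c7: CDB Add2=0  regs: r0:8,r1:7,r2:Mul1,r3:0,r4:Add1,r5:1
  c8: CDB Mul1=7  regs: r0:8,r1:7,r2:7,r3:0,r4:Add1,r5:1
  c9: -  regs: r0:8,r1:7,r2:7,r3:0,r4:Add1,r5:1
  c10: CDB Add1=14  regs: r0:8,r1:7,r2:7,r3:0,r4:14,r5:1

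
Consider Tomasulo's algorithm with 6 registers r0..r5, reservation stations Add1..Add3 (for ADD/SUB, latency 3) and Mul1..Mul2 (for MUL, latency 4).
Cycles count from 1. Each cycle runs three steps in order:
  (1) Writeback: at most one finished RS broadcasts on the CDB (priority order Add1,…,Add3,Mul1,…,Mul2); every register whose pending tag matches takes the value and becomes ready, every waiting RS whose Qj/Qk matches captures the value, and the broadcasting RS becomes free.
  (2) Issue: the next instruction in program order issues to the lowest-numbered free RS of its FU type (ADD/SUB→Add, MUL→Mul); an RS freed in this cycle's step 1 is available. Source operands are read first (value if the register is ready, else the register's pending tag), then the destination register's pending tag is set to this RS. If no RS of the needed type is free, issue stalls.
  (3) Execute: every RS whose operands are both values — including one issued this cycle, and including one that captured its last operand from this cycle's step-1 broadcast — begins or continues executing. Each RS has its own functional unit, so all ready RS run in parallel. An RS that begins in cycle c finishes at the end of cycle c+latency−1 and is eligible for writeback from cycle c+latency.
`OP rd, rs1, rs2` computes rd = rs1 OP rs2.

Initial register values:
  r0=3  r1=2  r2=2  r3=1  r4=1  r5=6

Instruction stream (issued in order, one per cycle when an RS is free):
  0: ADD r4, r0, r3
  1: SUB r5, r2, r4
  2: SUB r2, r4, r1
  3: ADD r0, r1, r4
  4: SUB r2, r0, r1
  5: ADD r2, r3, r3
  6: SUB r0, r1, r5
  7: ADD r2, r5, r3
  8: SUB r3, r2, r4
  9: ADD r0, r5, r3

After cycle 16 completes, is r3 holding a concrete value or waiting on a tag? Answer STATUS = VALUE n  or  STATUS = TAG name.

c1: issue ADD r4<-Add1 | r0:3,r1:2,r2:2,r3:1,r4:Add1,r5:6
c2: issue SUB r5<-Add2 | r0:3,r1:2,r2:2,r3:1,r4:Add1,r5:Add2
c3: issue SUB r2<-Add3 | r0:3,r1:2,r2:Add3,r3:1,r4:Add1,r5:Add2
c4: CDB Add1=4; issue ADD r0<-Add1 | r0:Add1,r1:2,r2:Add3,r3:1,r4:4,r5:Add2
c5: stall | r0:Add1,r1:2,r2:Add3,r3:1,r4:4,r5:Add2
c6: stall | r0:Add1,r1:2,r2:Add3,r3:1,r4:4,r5:Add2
c7: CDB Add1=6; issue SUB r2<-Add1 | r0:6,r1:2,r2:Add1,r3:1,r4:4,r5:Add2
c8: CDB Add2=-2; issue ADD r2<-Add2 | r0:6,r1:2,r2:Add2,r3:1,r4:4,r5:-2
c9: CDB Add3=2; issue SUB r0<-Add3 | r0:Add3,r1:2,r2:Add2,r3:1,r4:4,r5:-2
c10: CDB Add1=4; issue ADD r2<-Add1 | r0:Add3,r1:2,r2:Add1,r3:1,r4:4,r5:-2
c11: CDB Add2=2; issue SUB r3<-Add2 | r0:Add3,r1:2,r2:Add1,r3:Add2,r4:4,r5:-2
c12: CDB Add3=4; issue ADD r0<-Add3 | r0:Add3,r1:2,r2:Add1,r3:Add2,r4:4,r5:-2
c13: CDB Add1=-1 | r0:Add3,r1:2,r2:-1,r3:Add2,r4:4,r5:-2
c14: - | r0:Add3,r1:2,r2:-1,r3:Add2,r4:4,r5:-2
c15: - | r0:Add3,r1:2,r2:-1,r3:Add2,r4:4,r5:-2
c16: CDB Add2=-5 | r0:Add3,r1:2,r2:-1,r3:-5,r4:4,r5:-2

STATUS = VALUE -5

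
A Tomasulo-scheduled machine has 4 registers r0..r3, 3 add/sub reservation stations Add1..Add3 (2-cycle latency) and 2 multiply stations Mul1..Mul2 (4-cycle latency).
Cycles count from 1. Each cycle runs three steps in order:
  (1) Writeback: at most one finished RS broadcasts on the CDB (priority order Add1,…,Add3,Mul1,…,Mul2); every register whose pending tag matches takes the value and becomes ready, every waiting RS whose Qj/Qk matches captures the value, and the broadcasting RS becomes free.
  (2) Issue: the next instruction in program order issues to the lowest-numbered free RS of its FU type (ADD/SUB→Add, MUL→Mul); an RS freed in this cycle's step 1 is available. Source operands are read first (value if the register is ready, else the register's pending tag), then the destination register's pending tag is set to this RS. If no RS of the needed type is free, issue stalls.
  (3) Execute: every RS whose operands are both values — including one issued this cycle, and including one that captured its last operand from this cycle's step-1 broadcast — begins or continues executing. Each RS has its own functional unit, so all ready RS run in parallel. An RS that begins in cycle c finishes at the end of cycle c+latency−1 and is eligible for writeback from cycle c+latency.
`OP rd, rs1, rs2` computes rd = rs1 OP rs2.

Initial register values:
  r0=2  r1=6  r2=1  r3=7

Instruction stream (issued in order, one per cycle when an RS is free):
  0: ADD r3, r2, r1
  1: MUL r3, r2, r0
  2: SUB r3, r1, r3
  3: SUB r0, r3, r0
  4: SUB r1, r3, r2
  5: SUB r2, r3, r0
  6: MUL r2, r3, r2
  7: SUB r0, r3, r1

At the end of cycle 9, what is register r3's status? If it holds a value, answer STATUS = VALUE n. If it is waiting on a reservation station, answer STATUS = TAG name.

STATUS = VALUE 4

  c1: issue ADD r3<-Add1  regs: r0:2,r1:6,r2:1,r3:Add1
  c2: issue MUL r3<-Mul1  regs: r0:2,r1:6,r2:1,r3:Mul1
  c3: CDB Add1=7; issue SUB r3<-Add1  regs: r0:2,r1:6,r2:1,r3:Add1
  c4: issue SUB r0<-Add2  regs: r0:Add2,r1:6,r2:1,r3:Add1
  c5: issue SUB r1<-Add3  regs: r0:Add2,r1:Add3,r2:1,r3:Add1
  c6: CDB Mul1=2; stall  regs: r0:Add2,r1:Add3,r2:1,r3:Add1
  c7: stall  regs: r0:Add2,r1:Add3,r2:1,r3:Add1
  c8: CDB Add1=4; issue SUB r2<-Add1  regs: r0:Add2,r1:Add3,r2:Add1,r3:4
  c9: issue MUL r2<-Mul1  regs: r0:Add2,r1:Add3,r2:Mul1,r3:4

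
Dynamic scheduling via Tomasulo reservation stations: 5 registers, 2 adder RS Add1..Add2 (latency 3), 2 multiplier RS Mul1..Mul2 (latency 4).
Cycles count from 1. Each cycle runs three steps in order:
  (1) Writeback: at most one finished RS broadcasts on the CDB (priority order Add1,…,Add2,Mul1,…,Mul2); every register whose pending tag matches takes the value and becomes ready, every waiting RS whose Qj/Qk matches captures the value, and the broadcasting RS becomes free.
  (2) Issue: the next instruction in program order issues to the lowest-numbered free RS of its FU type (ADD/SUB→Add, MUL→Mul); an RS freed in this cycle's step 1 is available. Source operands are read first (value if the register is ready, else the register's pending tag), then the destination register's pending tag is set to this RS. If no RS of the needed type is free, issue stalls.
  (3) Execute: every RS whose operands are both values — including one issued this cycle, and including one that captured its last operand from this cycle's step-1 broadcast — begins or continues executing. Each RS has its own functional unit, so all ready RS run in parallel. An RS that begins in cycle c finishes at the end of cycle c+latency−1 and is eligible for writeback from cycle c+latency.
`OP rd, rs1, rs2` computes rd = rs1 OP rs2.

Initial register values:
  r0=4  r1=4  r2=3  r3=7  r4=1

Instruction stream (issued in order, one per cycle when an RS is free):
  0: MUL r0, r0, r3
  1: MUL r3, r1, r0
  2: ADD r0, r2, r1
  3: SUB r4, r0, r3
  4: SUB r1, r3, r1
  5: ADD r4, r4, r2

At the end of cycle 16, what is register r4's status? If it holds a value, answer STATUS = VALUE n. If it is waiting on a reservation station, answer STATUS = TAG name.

STATUS = VALUE -102

cycle 1: issue MUL r0<-Mul1 // r0:Mul1,r1:4,r2:3,r3:7,r4:1
cycle 2: issue MUL r3<-Mul2 // r0:Mul1,r1:4,r2:3,r3:Mul2,r4:1
cycle 3: issue ADD r0<-Add1 // r0:Add1,r1:4,r2:3,r3:Mul2,r4:1
cycle 4: issue SUB r4<-Add2 // r0:Add1,r1:4,r2:3,r3:Mul2,r4:Add2
cycle 5: CDB Mul1=28; stall // r0:Add1,r1:4,r2:3,r3:Mul2,r4:Add2
cycle 6: CDB Add1=7; issue SUB r1<-Add1 // r0:7,r1:Add1,r2:3,r3:Mul2,r4:Add2
cycle 7: stall // r0:7,r1:Add1,r2:3,r3:Mul2,r4:Add2
cycle 8: stall // r0:7,r1:Add1,r2:3,r3:Mul2,r4:Add2
cycle 9: CDB Mul2=112; stall // r0:7,r1:Add1,r2:3,r3:112,r4:Add2
cycle 10: stall // r0:7,r1:Add1,r2:3,r3:112,r4:Add2
cycle 11: stall // r0:7,r1:Add1,r2:3,r3:112,r4:Add2
cycle 12: CDB Add1=108; issue ADD r4<-Add1 // r0:7,r1:108,r2:3,r3:112,r4:Add1
cycle 13: CDB Add2=-105 // r0:7,r1:108,r2:3,r3:112,r4:Add1
cycle 14: - // r0:7,r1:108,r2:3,r3:112,r4:Add1
cycle 15: - // r0:7,r1:108,r2:3,r3:112,r4:Add1
cycle 16: CDB Add1=-102 // r0:7,r1:108,r2:3,r3:112,r4:-102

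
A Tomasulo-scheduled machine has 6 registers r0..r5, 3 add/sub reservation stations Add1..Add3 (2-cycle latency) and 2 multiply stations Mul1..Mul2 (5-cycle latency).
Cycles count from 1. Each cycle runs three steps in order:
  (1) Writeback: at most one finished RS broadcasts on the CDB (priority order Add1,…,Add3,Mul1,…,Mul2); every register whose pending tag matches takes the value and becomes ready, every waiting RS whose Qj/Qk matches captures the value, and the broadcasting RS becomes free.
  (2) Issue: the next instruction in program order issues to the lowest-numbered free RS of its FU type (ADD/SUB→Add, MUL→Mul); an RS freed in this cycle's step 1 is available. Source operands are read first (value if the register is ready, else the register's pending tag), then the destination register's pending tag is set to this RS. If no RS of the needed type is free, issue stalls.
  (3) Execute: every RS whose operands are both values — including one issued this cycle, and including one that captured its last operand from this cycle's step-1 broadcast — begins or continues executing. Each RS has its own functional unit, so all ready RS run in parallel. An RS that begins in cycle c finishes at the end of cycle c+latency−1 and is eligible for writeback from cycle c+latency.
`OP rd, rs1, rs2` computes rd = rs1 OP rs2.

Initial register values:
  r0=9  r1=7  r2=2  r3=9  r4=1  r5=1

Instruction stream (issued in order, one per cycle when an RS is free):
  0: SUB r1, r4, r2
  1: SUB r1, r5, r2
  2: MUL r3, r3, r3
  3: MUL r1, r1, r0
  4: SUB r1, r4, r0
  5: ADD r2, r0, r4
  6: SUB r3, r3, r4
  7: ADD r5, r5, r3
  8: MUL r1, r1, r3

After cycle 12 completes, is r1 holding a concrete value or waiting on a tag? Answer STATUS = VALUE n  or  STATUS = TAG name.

STATUS = TAG Mul1

  c1: issue SUB r1<-Add1  regs: r0:9,r1:Add1,r2:2,r3:9,r4:1,r5:1
  c2: issue SUB r1<-Add2  regs: r0:9,r1:Add2,r2:2,r3:9,r4:1,r5:1
  c3: CDB Add1=-1; issue MUL r3<-Mul1  regs: r0:9,r1:Add2,r2:2,r3:Mul1,r4:1,r5:1
  c4: CDB Add2=-1; issue MUL r1<-Mul2  regs: r0:9,r1:Mul2,r2:2,r3:Mul1,r4:1,r5:1
  c5: issue SUB r1<-Add1  regs: r0:9,r1:Add1,r2:2,r3:Mul1,r4:1,r5:1
  c6: issue ADD r2<-Add2  regs: r0:9,r1:Add1,r2:Add2,r3:Mul1,r4:1,r5:1
  c7: CDB Add1=-8; issue SUB r3<-Add1  regs: r0:9,r1:-8,r2:Add2,r3:Add1,r4:1,r5:1
  c8: CDB Add2=10; issue ADD r5<-Add2  regs: r0:9,r1:-8,r2:10,r3:Add1,r4:1,r5:Add2
  c9: CDB Mul1=81; issue MUL r1<-Mul1  regs: r0:9,r1:Mul1,r2:10,r3:Add1,r4:1,r5:Add2
  c10: CDB Mul2=-9  regs: r0:9,r1:Mul1,r2:10,r3:Add1,r4:1,r5:Add2
  c11: CDB Add1=80  regs: r0:9,r1:Mul1,r2:10,r3:80,r4:1,r5:Add2
  c12: -  regs: r0:9,r1:Mul1,r2:10,r3:80,r4:1,r5:Add2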